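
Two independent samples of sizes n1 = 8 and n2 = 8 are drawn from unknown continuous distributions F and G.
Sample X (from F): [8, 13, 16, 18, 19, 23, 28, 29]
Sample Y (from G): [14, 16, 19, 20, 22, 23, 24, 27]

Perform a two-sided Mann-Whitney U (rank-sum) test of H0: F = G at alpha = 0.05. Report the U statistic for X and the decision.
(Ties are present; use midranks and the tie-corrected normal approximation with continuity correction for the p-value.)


Step 1: Combine and sort all 16 observations; assign midranks.
sorted (value, group): (8,X), (13,X), (14,Y), (16,X), (16,Y), (18,X), (19,X), (19,Y), (20,Y), (22,Y), (23,X), (23,Y), (24,Y), (27,Y), (28,X), (29,X)
ranks: 8->1, 13->2, 14->3, 16->4.5, 16->4.5, 18->6, 19->7.5, 19->7.5, 20->9, 22->10, 23->11.5, 23->11.5, 24->13, 27->14, 28->15, 29->16
Step 2: Rank sum for X: R1 = 1 + 2 + 4.5 + 6 + 7.5 + 11.5 + 15 + 16 = 63.5.
Step 3: U_X = R1 - n1(n1+1)/2 = 63.5 - 8*9/2 = 63.5 - 36 = 27.5.
       U_Y = n1*n2 - U_X = 64 - 27.5 = 36.5.
Step 4: Ties are present, so use the tie-corrected normal approximation (with continuity correction) for the p-value.
Step 5: p-value = 0.673745; compare to alpha = 0.05. fail to reject H0.

U_X = 27.5, p = 0.673745, fail to reject H0 at alpha = 0.05.


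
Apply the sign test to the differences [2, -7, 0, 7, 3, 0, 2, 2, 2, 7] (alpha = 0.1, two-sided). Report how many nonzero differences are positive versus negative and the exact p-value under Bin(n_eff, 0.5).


Step 1: Discard zero differences. Original n = 10; n_eff = number of nonzero differences = 8.
Nonzero differences (with sign): +2, -7, +7, +3, +2, +2, +2, +7
Step 2: Count signs: positive = 7, negative = 1.
Step 3: Under H0: P(positive) = 0.5, so the number of positives S ~ Bin(8, 0.5).
Step 4: Two-sided exact p-value = sum of Bin(8,0.5) probabilities at or below the observed probability = 0.070312.
Step 5: alpha = 0.1. reject H0.

n_eff = 8, pos = 7, neg = 1, p = 0.070312, reject H0.


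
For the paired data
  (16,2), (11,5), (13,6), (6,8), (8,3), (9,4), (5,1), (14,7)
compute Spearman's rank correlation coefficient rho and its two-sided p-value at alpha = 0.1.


Step 1: Rank x and y separately (midranks; no ties here).
rank(x): 16->8, 11->5, 13->6, 6->2, 8->3, 9->4, 5->1, 14->7
rank(y): 2->2, 5->5, 6->6, 8->8, 3->3, 4->4, 1->1, 7->7
Step 2: d_i = R_x(i) - R_y(i); compute d_i^2.
  (8-2)^2=36, (5-5)^2=0, (6-6)^2=0, (2-8)^2=36, (3-3)^2=0, (4-4)^2=0, (1-1)^2=0, (7-7)^2=0
sum(d^2) = 72.
Step 3: rho = 1 - 6*72 / (8*(8^2 - 1)) = 1 - 432/504 = 0.142857.
Step 4: Under H0, t = rho * sqrt((n-2)/(1-rho^2)) = 0.3536 ~ t(6).
Step 5: Two-sided p-value from the t-distribution with 6 df = 0.735765.
Step 6: alpha = 0.1. fail to reject H0.

rho = 0.1429, p = 0.735765, fail to reject H0 at alpha = 0.1.


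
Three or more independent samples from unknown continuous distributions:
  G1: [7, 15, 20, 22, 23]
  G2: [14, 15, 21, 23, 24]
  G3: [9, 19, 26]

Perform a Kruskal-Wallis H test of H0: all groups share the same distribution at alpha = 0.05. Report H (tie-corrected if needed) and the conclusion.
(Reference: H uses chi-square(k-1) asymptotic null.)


Step 1: Combine all N = 13 observations and assign midranks.
sorted (value, group, rank): (7,G1,1), (9,G3,2), (14,G2,3), (15,G1,4.5), (15,G2,4.5), (19,G3,6), (20,G1,7), (21,G2,8), (22,G1,9), (23,G1,10.5), (23,G2,10.5), (24,G2,12), (26,G3,13)
Step 2: Sum ranks within each group.
R_1 = 32 (n_1 = 5)
R_2 = 38 (n_2 = 5)
R_3 = 21 (n_3 = 3)
Step 3: H = 12/(N(N+1)) * sum(R_i^2/n_i) - 3(N+1)
     = 12/(13*14) * (32^2/5 + 38^2/5 + 21^2/3) - 3*14
     = 0.065934 * 640.6 - 42
     = 0.237363.
Step 4: Ties present; correction factor C = 1 - 12/(13^3 - 13) = 0.994505. Corrected H = 0.237363 / 0.994505 = 0.238674.
Step 5: Under H0, H ~ chi^2(2); p-value = 0.887509.
Step 6: alpha = 0.05. fail to reject H0.

H = 0.2387, df = 2, p = 0.887509, fail to reject H0.


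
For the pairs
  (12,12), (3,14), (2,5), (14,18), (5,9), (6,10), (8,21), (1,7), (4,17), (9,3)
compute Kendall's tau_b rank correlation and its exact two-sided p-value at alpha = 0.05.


Step 1: Enumerate the 45 unordered pairs (i,j) with i<j and classify each by sign(x_j-x_i) * sign(y_j-y_i).
  (1,2):dx=-9,dy=+2->D; (1,3):dx=-10,dy=-7->C; (1,4):dx=+2,dy=+6->C; (1,5):dx=-7,dy=-3->C
  (1,6):dx=-6,dy=-2->C; (1,7):dx=-4,dy=+9->D; (1,8):dx=-11,dy=-5->C; (1,9):dx=-8,dy=+5->D
  (1,10):dx=-3,dy=-9->C; (2,3):dx=-1,dy=-9->C; (2,4):dx=+11,dy=+4->C; (2,5):dx=+2,dy=-5->D
  (2,6):dx=+3,dy=-4->D; (2,7):dx=+5,dy=+7->C; (2,8):dx=-2,dy=-7->C; (2,9):dx=+1,dy=+3->C
  (2,10):dx=+6,dy=-11->D; (3,4):dx=+12,dy=+13->C; (3,5):dx=+3,dy=+4->C; (3,6):dx=+4,dy=+5->C
  (3,7):dx=+6,dy=+16->C; (3,8):dx=-1,dy=+2->D; (3,9):dx=+2,dy=+12->C; (3,10):dx=+7,dy=-2->D
  (4,5):dx=-9,dy=-9->C; (4,6):dx=-8,dy=-8->C; (4,7):dx=-6,dy=+3->D; (4,8):dx=-13,dy=-11->C
  (4,9):dx=-10,dy=-1->C; (4,10):dx=-5,dy=-15->C; (5,6):dx=+1,dy=+1->C; (5,7):dx=+3,dy=+12->C
  (5,8):dx=-4,dy=-2->C; (5,9):dx=-1,dy=+8->D; (5,10):dx=+4,dy=-6->D; (6,7):dx=+2,dy=+11->C
  (6,8):dx=-5,dy=-3->C; (6,9):dx=-2,dy=+7->D; (6,10):dx=+3,dy=-7->D; (7,8):dx=-7,dy=-14->C
  (7,9):dx=-4,dy=-4->C; (7,10):dx=+1,dy=-18->D; (8,9):dx=+3,dy=+10->C; (8,10):dx=+8,dy=-4->D
  (9,10):dx=+5,dy=-14->D
Step 2: C = 29, D = 16, total pairs = 45.
Step 3: tau = (C - D)/(n(n-1)/2) = (29 - 16)/45 = 0.288889.
Step 4: Exact two-sided p-value (enumerate n! = 3628800 permutations of y under H0): p = 0.291248.
Step 5: alpha = 0.05. fail to reject H0.

tau_b = 0.2889 (C=29, D=16), p = 0.291248, fail to reject H0.


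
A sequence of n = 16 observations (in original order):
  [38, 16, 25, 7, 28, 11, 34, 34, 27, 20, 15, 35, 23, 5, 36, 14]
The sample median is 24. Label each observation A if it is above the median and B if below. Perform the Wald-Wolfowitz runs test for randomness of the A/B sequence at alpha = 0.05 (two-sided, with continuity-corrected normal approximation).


Step 1: Compute median = 24; label A = above, B = below.
Labels in order: ABABABAAABBABBAB  (n_A = 8, n_B = 8)
Step 2: Count runs R = 12.
Step 3: Under H0 (random ordering), E[R] = 2*n_A*n_B/(n_A+n_B) + 1 = 2*8*8/16 + 1 = 9.0000.
        Var[R] = 2*n_A*n_B*(2*n_A*n_B - n_A - n_B) / ((n_A+n_B)^2 * (n_A+n_B-1)) = 14336/3840 = 3.7333.
        SD[R] = 1.9322.
Step 4: Continuity-corrected z = (R - 0.5 - E[R]) / SD[R] = (12 - 0.5 - 9.0000) / 1.9322 = 1.2939.
Step 5: Two-sided p-value via normal approximation = 2*(1 - Phi(|z|)) = 0.195709.
Step 6: alpha = 0.05. fail to reject H0.

R = 12, z = 1.2939, p = 0.195709, fail to reject H0.


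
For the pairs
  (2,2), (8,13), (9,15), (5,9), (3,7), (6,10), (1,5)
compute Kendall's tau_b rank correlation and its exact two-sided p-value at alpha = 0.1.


Step 1: Enumerate the 21 unordered pairs (i,j) with i<j and classify each by sign(x_j-x_i) * sign(y_j-y_i).
  (1,2):dx=+6,dy=+11->C; (1,3):dx=+7,dy=+13->C; (1,4):dx=+3,dy=+7->C; (1,5):dx=+1,dy=+5->C
  (1,6):dx=+4,dy=+8->C; (1,7):dx=-1,dy=+3->D; (2,3):dx=+1,dy=+2->C; (2,4):dx=-3,dy=-4->C
  (2,5):dx=-5,dy=-6->C; (2,6):dx=-2,dy=-3->C; (2,7):dx=-7,dy=-8->C; (3,4):dx=-4,dy=-6->C
  (3,5):dx=-6,dy=-8->C; (3,6):dx=-3,dy=-5->C; (3,7):dx=-8,dy=-10->C; (4,5):dx=-2,dy=-2->C
  (4,6):dx=+1,dy=+1->C; (4,7):dx=-4,dy=-4->C; (5,6):dx=+3,dy=+3->C; (5,7):dx=-2,dy=-2->C
  (6,7):dx=-5,dy=-5->C
Step 2: C = 20, D = 1, total pairs = 21.
Step 3: tau = (C - D)/(n(n-1)/2) = (20 - 1)/21 = 0.904762.
Step 4: Exact two-sided p-value (enumerate n! = 5040 permutations of y under H0): p = 0.002778.
Step 5: alpha = 0.1. reject H0.

tau_b = 0.9048 (C=20, D=1), p = 0.002778, reject H0.


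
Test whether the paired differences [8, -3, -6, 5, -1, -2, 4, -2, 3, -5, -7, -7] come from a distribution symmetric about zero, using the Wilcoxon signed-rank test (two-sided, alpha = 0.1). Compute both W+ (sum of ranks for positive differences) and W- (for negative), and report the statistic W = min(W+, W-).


Step 1: Drop any zero differences (none here) and take |d_i|.
|d| = [8, 3, 6, 5, 1, 2, 4, 2, 3, 5, 7, 7]
Step 2: Midrank |d_i| (ties get averaged ranks).
ranks: |8|->12, |3|->4.5, |6|->9, |5|->7.5, |1|->1, |2|->2.5, |4|->6, |2|->2.5, |3|->4.5, |5|->7.5, |7|->10.5, |7|->10.5
Step 3: Attach original signs; sum ranks with positive sign and with negative sign.
W+ = 12 + 7.5 + 6 + 4.5 = 30
W- = 4.5 + 9 + 1 + 2.5 + 2.5 + 7.5 + 10.5 + 10.5 = 48
(Check: W+ + W- = 78 should equal n(n+1)/2 = 78.)
Step 4: Test statistic W = min(W+, W-) = 30.
Step 5: Ties in |d|, so use the tie-corrected normal approximation.
        E[W] = n(n+1)/4 = 12*13/4 = 39.
        Tie groups: |d|=2 (t=2), |d|=3 (t=2), |d|=5 (t=2), |d|=7 (t=2); sum(t^3 - t) = 24.
        Var[W] = n(n+1)(2n+1)/24 - sum(t^3-t)/48 = 3900/24 - 24/48 = 162.
        z = (W - E[W]) / sqrt(Var[W]) = (30 - 39) / 12.7279 = -0.7071.
        Two-sided p = 2*Phi(z) = 0.479500.
Step 6: alpha = 0.1. fail to reject H0.

W+ = 30, W- = 48, W = min = 30, p = 0.479500, fail to reject H0.


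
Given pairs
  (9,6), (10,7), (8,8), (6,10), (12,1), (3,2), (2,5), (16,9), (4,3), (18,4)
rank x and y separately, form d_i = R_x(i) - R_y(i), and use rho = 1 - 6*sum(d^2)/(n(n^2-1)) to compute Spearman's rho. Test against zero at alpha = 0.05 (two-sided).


Step 1: Rank x and y separately (midranks; no ties here).
rank(x): 9->6, 10->7, 8->5, 6->4, 12->8, 3->2, 2->1, 16->9, 4->3, 18->10
rank(y): 6->6, 7->7, 8->8, 10->10, 1->1, 2->2, 5->5, 9->9, 3->3, 4->4
Step 2: d_i = R_x(i) - R_y(i); compute d_i^2.
  (6-6)^2=0, (7-7)^2=0, (5-8)^2=9, (4-10)^2=36, (8-1)^2=49, (2-2)^2=0, (1-5)^2=16, (9-9)^2=0, (3-3)^2=0, (10-4)^2=36
sum(d^2) = 146.
Step 3: rho = 1 - 6*146 / (10*(10^2 - 1)) = 1 - 876/990 = 0.115152.
Step 4: Under H0, t = rho * sqrt((n-2)/(1-rho^2)) = 0.3279 ~ t(8).
Step 5: Two-sided p-value from the t-distribution with 8 df = 0.751420.
Step 6: alpha = 0.05. fail to reject H0.

rho = 0.1152, p = 0.751420, fail to reject H0 at alpha = 0.05.


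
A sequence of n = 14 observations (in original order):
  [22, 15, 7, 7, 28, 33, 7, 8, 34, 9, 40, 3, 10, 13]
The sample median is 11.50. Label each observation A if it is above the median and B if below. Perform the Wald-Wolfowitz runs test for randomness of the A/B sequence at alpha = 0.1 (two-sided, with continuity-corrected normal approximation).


Step 1: Compute median = 11.50; label A = above, B = below.
Labels in order: AABBAABBABABBA  (n_A = 7, n_B = 7)
Step 2: Count runs R = 9.
Step 3: Under H0 (random ordering), E[R] = 2*n_A*n_B/(n_A+n_B) + 1 = 2*7*7/14 + 1 = 8.0000.
        Var[R] = 2*n_A*n_B*(2*n_A*n_B - n_A - n_B) / ((n_A+n_B)^2 * (n_A+n_B-1)) = 8232/2548 = 3.2308.
        SD[R] = 1.7974.
Step 4: Continuity-corrected z = (R - 0.5 - E[R]) / SD[R] = (9 - 0.5 - 8.0000) / 1.7974 = 0.2782.
Step 5: Two-sided p-value via normal approximation = 2*(1 - Phi(|z|)) = 0.780879.
Step 6: alpha = 0.1. fail to reject H0.

R = 9, z = 0.2782, p = 0.780879, fail to reject H0.


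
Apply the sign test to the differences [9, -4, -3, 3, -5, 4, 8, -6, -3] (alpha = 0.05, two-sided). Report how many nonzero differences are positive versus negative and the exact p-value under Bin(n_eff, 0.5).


Step 1: Discard zero differences. Original n = 9; n_eff = number of nonzero differences = 9.
Nonzero differences (with sign): +9, -4, -3, +3, -5, +4, +8, -6, -3
Step 2: Count signs: positive = 4, negative = 5.
Step 3: Under H0: P(positive) = 0.5, so the number of positives S ~ Bin(9, 0.5).
Step 4: Two-sided exact p-value = sum of Bin(9,0.5) probabilities at or below the observed probability = 1.000000.
Step 5: alpha = 0.05. fail to reject H0.

n_eff = 9, pos = 4, neg = 5, p = 1.000000, fail to reject H0.


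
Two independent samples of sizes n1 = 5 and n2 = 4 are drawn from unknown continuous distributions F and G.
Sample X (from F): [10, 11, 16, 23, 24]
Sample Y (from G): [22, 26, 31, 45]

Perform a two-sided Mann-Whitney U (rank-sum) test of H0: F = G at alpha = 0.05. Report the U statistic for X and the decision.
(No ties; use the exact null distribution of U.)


Step 1: Combine and sort all 9 observations; assign midranks.
sorted (value, group): (10,X), (11,X), (16,X), (22,Y), (23,X), (24,X), (26,Y), (31,Y), (45,Y)
ranks: 10->1, 11->2, 16->3, 22->4, 23->5, 24->6, 26->7, 31->8, 45->9
Step 2: Rank sum for X: R1 = 1 + 2 + 3 + 5 + 6 = 17.
Step 3: U_X = R1 - n1(n1+1)/2 = 17 - 5*6/2 = 17 - 15 = 2.
       U_Y = n1*n2 - U_X = 20 - 2 = 18.
Step 4: No ties, so the exact null distribution of U (based on enumerating the C(9,5) = 126 equally likely rank assignments) gives the two-sided p-value.
Step 5: p-value = 0.063492; compare to alpha = 0.05. fail to reject H0.

U_X = 2, p = 0.063492, fail to reject H0 at alpha = 0.05.


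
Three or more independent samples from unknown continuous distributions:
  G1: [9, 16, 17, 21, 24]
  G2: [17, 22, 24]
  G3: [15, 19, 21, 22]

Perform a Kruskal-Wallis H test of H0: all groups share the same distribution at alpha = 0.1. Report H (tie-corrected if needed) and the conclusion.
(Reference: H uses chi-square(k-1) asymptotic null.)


Step 1: Combine all N = 12 observations and assign midranks.
sorted (value, group, rank): (9,G1,1), (15,G3,2), (16,G1,3), (17,G1,4.5), (17,G2,4.5), (19,G3,6), (21,G1,7.5), (21,G3,7.5), (22,G2,9.5), (22,G3,9.5), (24,G1,11.5), (24,G2,11.5)
Step 2: Sum ranks within each group.
R_1 = 27.5 (n_1 = 5)
R_2 = 25.5 (n_2 = 3)
R_3 = 25 (n_3 = 4)
Step 3: H = 12/(N(N+1)) * sum(R_i^2/n_i) - 3(N+1)
     = 12/(12*13) * (27.5^2/5 + 25.5^2/3 + 25^2/4) - 3*13
     = 0.076923 * 524.25 - 39
     = 1.326923.
Step 4: Ties present; correction factor C = 1 - 24/(12^3 - 12) = 0.986014. Corrected H = 1.326923 / 0.986014 = 1.345745.
Step 5: Under H0, H ~ chi^2(2); p-value = 0.510241.
Step 6: alpha = 0.1. fail to reject H0.

H = 1.3457, df = 2, p = 0.510241, fail to reject H0.


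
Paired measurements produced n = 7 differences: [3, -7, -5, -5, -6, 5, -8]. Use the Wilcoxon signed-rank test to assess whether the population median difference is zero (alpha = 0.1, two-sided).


Step 1: Drop any zero differences (none here) and take |d_i|.
|d| = [3, 7, 5, 5, 6, 5, 8]
Step 2: Midrank |d_i| (ties get averaged ranks).
ranks: |3|->1, |7|->6, |5|->3, |5|->3, |6|->5, |5|->3, |8|->7
Step 3: Attach original signs; sum ranks with positive sign and with negative sign.
W+ = 1 + 3 = 4
W- = 6 + 3 + 3 + 5 + 7 = 24
(Check: W+ + W- = 28 should equal n(n+1)/2 = 28.)
Step 4: Test statistic W = min(W+, W-) = 4.
Step 5: Ties in |d|, so use the tie-corrected normal approximation.
        E[W] = n(n+1)/4 = 7*8/4 = 14.
        Tie groups: |d|=5 (t=3); sum(t^3 - t) = 24.
        Var[W] = n(n+1)(2n+1)/24 - sum(t^3-t)/48 = 840/24 - 24/48 = 34.5.
        z = (W - E[W]) / sqrt(Var[W]) = (4 - 14) / 5.8737 = -1.7025.
        Two-sided p = 2*Phi(z) = 0.088659.
Step 6: alpha = 0.1. reject H0.

W+ = 4, W- = 24, W = min = 4, p = 0.088659, reject H0.


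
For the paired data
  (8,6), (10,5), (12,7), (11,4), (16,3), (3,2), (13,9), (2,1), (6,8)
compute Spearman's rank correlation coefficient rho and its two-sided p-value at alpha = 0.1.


Step 1: Rank x and y separately (midranks; no ties here).
rank(x): 8->4, 10->5, 12->7, 11->6, 16->9, 3->2, 13->8, 2->1, 6->3
rank(y): 6->6, 5->5, 7->7, 4->4, 3->3, 2->2, 9->9, 1->1, 8->8
Step 2: d_i = R_x(i) - R_y(i); compute d_i^2.
  (4-6)^2=4, (5-5)^2=0, (7-7)^2=0, (6-4)^2=4, (9-3)^2=36, (2-2)^2=0, (8-9)^2=1, (1-1)^2=0, (3-8)^2=25
sum(d^2) = 70.
Step 3: rho = 1 - 6*70 / (9*(9^2 - 1)) = 1 - 420/720 = 0.416667.
Step 4: Under H0, t = rho * sqrt((n-2)/(1-rho^2)) = 1.2127 ~ t(7).
Step 5: Two-sided p-value from the t-distribution with 7 df = 0.264586.
Step 6: alpha = 0.1. fail to reject H0.

rho = 0.4167, p = 0.264586, fail to reject H0 at alpha = 0.1.


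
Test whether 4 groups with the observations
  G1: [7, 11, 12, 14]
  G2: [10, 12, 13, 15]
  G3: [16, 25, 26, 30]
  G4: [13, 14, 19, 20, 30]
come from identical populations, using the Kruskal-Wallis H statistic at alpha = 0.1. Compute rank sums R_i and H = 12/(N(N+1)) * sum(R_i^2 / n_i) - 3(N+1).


Step 1: Combine all N = 17 observations and assign midranks.
sorted (value, group, rank): (7,G1,1), (10,G2,2), (11,G1,3), (12,G1,4.5), (12,G2,4.5), (13,G2,6.5), (13,G4,6.5), (14,G1,8.5), (14,G4,8.5), (15,G2,10), (16,G3,11), (19,G4,12), (20,G4,13), (25,G3,14), (26,G3,15), (30,G3,16.5), (30,G4,16.5)
Step 2: Sum ranks within each group.
R_1 = 17 (n_1 = 4)
R_2 = 23 (n_2 = 4)
R_3 = 56.5 (n_3 = 4)
R_4 = 56.5 (n_4 = 5)
Step 3: H = 12/(N(N+1)) * sum(R_i^2/n_i) - 3(N+1)
     = 12/(17*18) * (17^2/4 + 23^2/4 + 56.5^2/4 + 56.5^2/5) - 3*18
     = 0.039216 * 1641.01 - 54
     = 10.353431.
Step 4: Ties present; correction factor C = 1 - 24/(17^3 - 17) = 0.995098. Corrected H = 10.353431 / 0.995098 = 10.404433.
Step 5: Under H0, H ~ chi^2(3); p-value = 0.015423.
Step 6: alpha = 0.1. reject H0.

H = 10.4044, df = 3, p = 0.015423, reject H0.


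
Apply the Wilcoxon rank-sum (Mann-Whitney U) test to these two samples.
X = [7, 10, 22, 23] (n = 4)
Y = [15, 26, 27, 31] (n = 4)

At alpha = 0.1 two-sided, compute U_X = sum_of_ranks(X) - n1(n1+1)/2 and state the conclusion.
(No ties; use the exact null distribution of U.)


Step 1: Combine and sort all 8 observations; assign midranks.
sorted (value, group): (7,X), (10,X), (15,Y), (22,X), (23,X), (26,Y), (27,Y), (31,Y)
ranks: 7->1, 10->2, 15->3, 22->4, 23->5, 26->6, 27->7, 31->8
Step 2: Rank sum for X: R1 = 1 + 2 + 4 + 5 = 12.
Step 3: U_X = R1 - n1(n1+1)/2 = 12 - 4*5/2 = 12 - 10 = 2.
       U_Y = n1*n2 - U_X = 16 - 2 = 14.
Step 4: No ties, so the exact null distribution of U (based on enumerating the C(8,4) = 70 equally likely rank assignments) gives the two-sided p-value.
Step 5: p-value = 0.114286; compare to alpha = 0.1. fail to reject H0.

U_X = 2, p = 0.114286, fail to reject H0 at alpha = 0.1.


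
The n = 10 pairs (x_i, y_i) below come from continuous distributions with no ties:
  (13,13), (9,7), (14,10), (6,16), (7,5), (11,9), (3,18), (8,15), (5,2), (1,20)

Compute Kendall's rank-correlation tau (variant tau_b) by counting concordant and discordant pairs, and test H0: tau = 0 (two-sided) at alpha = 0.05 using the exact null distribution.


Step 1: Enumerate the 45 unordered pairs (i,j) with i<j and classify each by sign(x_j-x_i) * sign(y_j-y_i).
  (1,2):dx=-4,dy=-6->C; (1,3):dx=+1,dy=-3->D; (1,4):dx=-7,dy=+3->D; (1,5):dx=-6,dy=-8->C
  (1,6):dx=-2,dy=-4->C; (1,7):dx=-10,dy=+5->D; (1,8):dx=-5,dy=+2->D; (1,9):dx=-8,dy=-11->C
  (1,10):dx=-12,dy=+7->D; (2,3):dx=+5,dy=+3->C; (2,4):dx=-3,dy=+9->D; (2,5):dx=-2,dy=-2->C
  (2,6):dx=+2,dy=+2->C; (2,7):dx=-6,dy=+11->D; (2,8):dx=-1,dy=+8->D; (2,9):dx=-4,dy=-5->C
  (2,10):dx=-8,dy=+13->D; (3,4):dx=-8,dy=+6->D; (3,5):dx=-7,dy=-5->C; (3,6):dx=-3,dy=-1->C
  (3,7):dx=-11,dy=+8->D; (3,8):dx=-6,dy=+5->D; (3,9):dx=-9,dy=-8->C; (3,10):dx=-13,dy=+10->D
  (4,5):dx=+1,dy=-11->D; (4,6):dx=+5,dy=-7->D; (4,7):dx=-3,dy=+2->D; (4,8):dx=+2,dy=-1->D
  (4,9):dx=-1,dy=-14->C; (4,10):dx=-5,dy=+4->D; (5,6):dx=+4,dy=+4->C; (5,7):dx=-4,dy=+13->D
  (5,8):dx=+1,dy=+10->C; (5,9):dx=-2,dy=-3->C; (5,10):dx=-6,dy=+15->D; (6,7):dx=-8,dy=+9->D
  (6,8):dx=-3,dy=+6->D; (6,9):dx=-6,dy=-7->C; (6,10):dx=-10,dy=+11->D; (7,8):dx=+5,dy=-3->D
  (7,9):dx=+2,dy=-16->D; (7,10):dx=-2,dy=+2->D; (8,9):dx=-3,dy=-13->C; (8,10):dx=-7,dy=+5->D
  (9,10):dx=-4,dy=+18->D
Step 2: C = 17, D = 28, total pairs = 45.
Step 3: tau = (C - D)/(n(n-1)/2) = (17 - 28)/45 = -0.244444.
Step 4: Exact two-sided p-value (enumerate n! = 3628800 permutations of y under H0): p = 0.380720.
Step 5: alpha = 0.05. fail to reject H0.

tau_b = -0.2444 (C=17, D=28), p = 0.380720, fail to reject H0.


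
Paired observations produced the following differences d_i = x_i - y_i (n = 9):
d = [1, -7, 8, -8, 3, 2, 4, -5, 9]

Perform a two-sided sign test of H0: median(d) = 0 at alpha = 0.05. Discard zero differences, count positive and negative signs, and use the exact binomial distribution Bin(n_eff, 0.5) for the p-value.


Step 1: Discard zero differences. Original n = 9; n_eff = number of nonzero differences = 9.
Nonzero differences (with sign): +1, -7, +8, -8, +3, +2, +4, -5, +9
Step 2: Count signs: positive = 6, negative = 3.
Step 3: Under H0: P(positive) = 0.5, so the number of positives S ~ Bin(9, 0.5).
Step 4: Two-sided exact p-value = sum of Bin(9,0.5) probabilities at or below the observed probability = 0.507812.
Step 5: alpha = 0.05. fail to reject H0.

n_eff = 9, pos = 6, neg = 3, p = 0.507812, fail to reject H0.


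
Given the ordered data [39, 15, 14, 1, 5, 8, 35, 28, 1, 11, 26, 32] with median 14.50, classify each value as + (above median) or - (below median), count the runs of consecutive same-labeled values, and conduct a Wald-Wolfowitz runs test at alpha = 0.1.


Step 1: Compute median = 14.50; label A = above, B = below.
Labels in order: AABBBBAABBAA  (n_A = 6, n_B = 6)
Step 2: Count runs R = 5.
Step 3: Under H0 (random ordering), E[R] = 2*n_A*n_B/(n_A+n_B) + 1 = 2*6*6/12 + 1 = 7.0000.
        Var[R] = 2*n_A*n_B*(2*n_A*n_B - n_A - n_B) / ((n_A+n_B)^2 * (n_A+n_B-1)) = 4320/1584 = 2.7273.
        SD[R] = 1.6514.
Step 4: Continuity-corrected z = (R + 0.5 - E[R]) / SD[R] = (5 + 0.5 - 7.0000) / 1.6514 = -0.9083.
Step 5: Two-sided p-value via normal approximation = 2*(1 - Phi(|z|)) = 0.363722.
Step 6: alpha = 0.1. fail to reject H0.

R = 5, z = -0.9083, p = 0.363722, fail to reject H0.


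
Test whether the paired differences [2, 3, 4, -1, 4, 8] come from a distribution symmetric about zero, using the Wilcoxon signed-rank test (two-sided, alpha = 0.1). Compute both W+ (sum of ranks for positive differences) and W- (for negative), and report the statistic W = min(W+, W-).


Step 1: Drop any zero differences (none here) and take |d_i|.
|d| = [2, 3, 4, 1, 4, 8]
Step 2: Midrank |d_i| (ties get averaged ranks).
ranks: |2|->2, |3|->3, |4|->4.5, |1|->1, |4|->4.5, |8|->6
Step 3: Attach original signs; sum ranks with positive sign and with negative sign.
W+ = 2 + 3 + 4.5 + 4.5 + 6 = 20
W- = 1 = 1
(Check: W+ + W- = 21 should equal n(n+1)/2 = 21.)
Step 4: Test statistic W = min(W+, W-) = 1.
Step 5: Ties in |d|, so use the tie-corrected normal approximation.
        E[W] = n(n+1)/4 = 6*7/4 = 10.5.
        Tie groups: |d|=4 (t=2); sum(t^3 - t) = 6.
        Var[W] = n(n+1)(2n+1)/24 - sum(t^3-t)/48 = 546/24 - 6/48 = 22.625.
        z = (W - E[W]) / sqrt(Var[W]) = (1 - 10.5) / 4.7566 = -1.9972.
        Two-sided p = 2*Phi(z) = 0.045800.
Step 6: alpha = 0.1. reject H0.

W+ = 20, W- = 1, W = min = 1, p = 0.045800, reject H0.


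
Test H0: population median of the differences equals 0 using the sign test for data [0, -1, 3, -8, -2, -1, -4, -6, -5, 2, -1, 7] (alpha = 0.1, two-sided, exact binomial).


Step 1: Discard zero differences. Original n = 12; n_eff = number of nonzero differences = 11.
Nonzero differences (with sign): -1, +3, -8, -2, -1, -4, -6, -5, +2, -1, +7
Step 2: Count signs: positive = 3, negative = 8.
Step 3: Under H0: P(positive) = 0.5, so the number of positives S ~ Bin(11, 0.5).
Step 4: Two-sided exact p-value = sum of Bin(11,0.5) probabilities at or below the observed probability = 0.226562.
Step 5: alpha = 0.1. fail to reject H0.

n_eff = 11, pos = 3, neg = 8, p = 0.226562, fail to reject H0.


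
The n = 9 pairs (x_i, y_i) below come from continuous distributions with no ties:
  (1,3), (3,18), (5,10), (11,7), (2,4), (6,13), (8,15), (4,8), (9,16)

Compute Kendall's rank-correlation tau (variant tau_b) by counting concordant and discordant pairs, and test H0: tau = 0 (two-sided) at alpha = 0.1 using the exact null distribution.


Step 1: Enumerate the 36 unordered pairs (i,j) with i<j and classify each by sign(x_j-x_i) * sign(y_j-y_i).
  (1,2):dx=+2,dy=+15->C; (1,3):dx=+4,dy=+7->C; (1,4):dx=+10,dy=+4->C; (1,5):dx=+1,dy=+1->C
  (1,6):dx=+5,dy=+10->C; (1,7):dx=+7,dy=+12->C; (1,8):dx=+3,dy=+5->C; (1,9):dx=+8,dy=+13->C
  (2,3):dx=+2,dy=-8->D; (2,4):dx=+8,dy=-11->D; (2,5):dx=-1,dy=-14->C; (2,6):dx=+3,dy=-5->D
  (2,7):dx=+5,dy=-3->D; (2,8):dx=+1,dy=-10->D; (2,9):dx=+6,dy=-2->D; (3,4):dx=+6,dy=-3->D
  (3,5):dx=-3,dy=-6->C; (3,6):dx=+1,dy=+3->C; (3,7):dx=+3,dy=+5->C; (3,8):dx=-1,dy=-2->C
  (3,9):dx=+4,dy=+6->C; (4,5):dx=-9,dy=-3->C; (4,6):dx=-5,dy=+6->D; (4,7):dx=-3,dy=+8->D
  (4,8):dx=-7,dy=+1->D; (4,9):dx=-2,dy=+9->D; (5,6):dx=+4,dy=+9->C; (5,7):dx=+6,dy=+11->C
  (5,8):dx=+2,dy=+4->C; (5,9):dx=+7,dy=+12->C; (6,7):dx=+2,dy=+2->C; (6,8):dx=-2,dy=-5->C
  (6,9):dx=+3,dy=+3->C; (7,8):dx=-4,dy=-7->C; (7,9):dx=+1,dy=+1->C; (8,9):dx=+5,dy=+8->C
Step 2: C = 25, D = 11, total pairs = 36.
Step 3: tau = (C - D)/(n(n-1)/2) = (25 - 11)/36 = 0.388889.
Step 4: Exact two-sided p-value (enumerate n! = 362880 permutations of y under H0): p = 0.180181.
Step 5: alpha = 0.1. fail to reject H0.

tau_b = 0.3889 (C=25, D=11), p = 0.180181, fail to reject H0.


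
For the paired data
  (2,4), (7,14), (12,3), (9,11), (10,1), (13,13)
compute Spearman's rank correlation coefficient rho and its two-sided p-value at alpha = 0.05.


Step 1: Rank x and y separately (midranks; no ties here).
rank(x): 2->1, 7->2, 12->5, 9->3, 10->4, 13->6
rank(y): 4->3, 14->6, 3->2, 11->4, 1->1, 13->5
Step 2: d_i = R_x(i) - R_y(i); compute d_i^2.
  (1-3)^2=4, (2-6)^2=16, (5-2)^2=9, (3-4)^2=1, (4-1)^2=9, (6-5)^2=1
sum(d^2) = 40.
Step 3: rho = 1 - 6*40 / (6*(6^2 - 1)) = 1 - 240/210 = -0.142857.
Step 4: Under H0, t = rho * sqrt((n-2)/(1-rho^2)) = -0.2887 ~ t(4).
Step 5: Two-sided p-value from the t-distribution with 4 df = 0.787172.
Step 6: alpha = 0.05. fail to reject H0.

rho = -0.1429, p = 0.787172, fail to reject H0 at alpha = 0.05.


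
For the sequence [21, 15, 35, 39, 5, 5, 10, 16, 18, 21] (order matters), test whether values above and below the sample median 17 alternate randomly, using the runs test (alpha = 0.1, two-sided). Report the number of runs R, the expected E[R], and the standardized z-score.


Step 1: Compute median = 17; label A = above, B = below.
Labels in order: ABAABBBBAA  (n_A = 5, n_B = 5)
Step 2: Count runs R = 5.
Step 3: Under H0 (random ordering), E[R] = 2*n_A*n_B/(n_A+n_B) + 1 = 2*5*5/10 + 1 = 6.0000.
        Var[R] = 2*n_A*n_B*(2*n_A*n_B - n_A - n_B) / ((n_A+n_B)^2 * (n_A+n_B-1)) = 2000/900 = 2.2222.
        SD[R] = 1.4907.
Step 4: Continuity-corrected z = (R + 0.5 - E[R]) / SD[R] = (5 + 0.5 - 6.0000) / 1.4907 = -0.3354.
Step 5: Two-sided p-value via normal approximation = 2*(1 - Phi(|z|)) = 0.737316.
Step 6: alpha = 0.1. fail to reject H0.

R = 5, z = -0.3354, p = 0.737316, fail to reject H0.


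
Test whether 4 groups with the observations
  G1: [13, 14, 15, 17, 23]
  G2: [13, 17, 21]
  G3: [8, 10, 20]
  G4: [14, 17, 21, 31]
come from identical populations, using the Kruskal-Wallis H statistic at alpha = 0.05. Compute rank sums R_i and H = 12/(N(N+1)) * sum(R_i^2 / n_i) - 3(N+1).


Step 1: Combine all N = 15 observations and assign midranks.
sorted (value, group, rank): (8,G3,1), (10,G3,2), (13,G1,3.5), (13,G2,3.5), (14,G1,5.5), (14,G4,5.5), (15,G1,7), (17,G1,9), (17,G2,9), (17,G4,9), (20,G3,11), (21,G2,12.5), (21,G4,12.5), (23,G1,14), (31,G4,15)
Step 2: Sum ranks within each group.
R_1 = 39 (n_1 = 5)
R_2 = 25 (n_2 = 3)
R_3 = 14 (n_3 = 3)
R_4 = 42 (n_4 = 4)
Step 3: H = 12/(N(N+1)) * sum(R_i^2/n_i) - 3(N+1)
     = 12/(15*16) * (39^2/5 + 25^2/3 + 14^2/3 + 42^2/4) - 3*16
     = 0.050000 * 1018.87 - 48
     = 2.943333.
Step 4: Ties present; correction factor C = 1 - 42/(15^3 - 15) = 0.987500. Corrected H = 2.943333 / 0.987500 = 2.980591.
Step 5: Under H0, H ~ chi^2(3); p-value = 0.394627.
Step 6: alpha = 0.05. fail to reject H0.

H = 2.9806, df = 3, p = 0.394627, fail to reject H0.


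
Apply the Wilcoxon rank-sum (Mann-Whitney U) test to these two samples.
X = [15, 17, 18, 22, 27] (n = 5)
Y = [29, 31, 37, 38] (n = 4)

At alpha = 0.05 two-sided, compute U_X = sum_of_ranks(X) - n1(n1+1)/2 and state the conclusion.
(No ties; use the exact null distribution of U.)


Step 1: Combine and sort all 9 observations; assign midranks.
sorted (value, group): (15,X), (17,X), (18,X), (22,X), (27,X), (29,Y), (31,Y), (37,Y), (38,Y)
ranks: 15->1, 17->2, 18->3, 22->4, 27->5, 29->6, 31->7, 37->8, 38->9
Step 2: Rank sum for X: R1 = 1 + 2 + 3 + 4 + 5 = 15.
Step 3: U_X = R1 - n1(n1+1)/2 = 15 - 5*6/2 = 15 - 15 = 0.
       U_Y = n1*n2 - U_X = 20 - 0 = 20.
Step 4: No ties, so the exact null distribution of U (based on enumerating the C(9,5) = 126 equally likely rank assignments) gives the two-sided p-value.
Step 5: p-value = 0.015873; compare to alpha = 0.05. reject H0.

U_X = 0, p = 0.015873, reject H0 at alpha = 0.05.


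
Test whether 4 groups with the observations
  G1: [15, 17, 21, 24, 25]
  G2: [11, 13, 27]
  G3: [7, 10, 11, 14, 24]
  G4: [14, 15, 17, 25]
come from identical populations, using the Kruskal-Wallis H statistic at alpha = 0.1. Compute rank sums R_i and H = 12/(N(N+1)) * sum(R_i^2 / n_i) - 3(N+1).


Step 1: Combine all N = 17 observations and assign midranks.
sorted (value, group, rank): (7,G3,1), (10,G3,2), (11,G2,3.5), (11,G3,3.5), (13,G2,5), (14,G3,6.5), (14,G4,6.5), (15,G1,8.5), (15,G4,8.5), (17,G1,10.5), (17,G4,10.5), (21,G1,12), (24,G1,13.5), (24,G3,13.5), (25,G1,15.5), (25,G4,15.5), (27,G2,17)
Step 2: Sum ranks within each group.
R_1 = 60 (n_1 = 5)
R_2 = 25.5 (n_2 = 3)
R_3 = 26.5 (n_3 = 5)
R_4 = 41 (n_4 = 4)
Step 3: H = 12/(N(N+1)) * sum(R_i^2/n_i) - 3(N+1)
     = 12/(17*18) * (60^2/5 + 25.5^2/3 + 26.5^2/5 + 41^2/4) - 3*18
     = 0.039216 * 1497.45 - 54
     = 4.723529.
Step 4: Ties present; correction factor C = 1 - 36/(17^3 - 17) = 0.992647. Corrected H = 4.723529 / 0.992647 = 4.758519.
Step 5: Under H0, H ~ chi^2(3); p-value = 0.190358.
Step 6: alpha = 0.1. fail to reject H0.

H = 4.7585, df = 3, p = 0.190358, fail to reject H0.


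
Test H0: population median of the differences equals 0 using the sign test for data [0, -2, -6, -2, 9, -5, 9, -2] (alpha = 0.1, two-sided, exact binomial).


Step 1: Discard zero differences. Original n = 8; n_eff = number of nonzero differences = 7.
Nonzero differences (with sign): -2, -6, -2, +9, -5, +9, -2
Step 2: Count signs: positive = 2, negative = 5.
Step 3: Under H0: P(positive) = 0.5, so the number of positives S ~ Bin(7, 0.5).
Step 4: Two-sided exact p-value = sum of Bin(7,0.5) probabilities at or below the observed probability = 0.453125.
Step 5: alpha = 0.1. fail to reject H0.

n_eff = 7, pos = 2, neg = 5, p = 0.453125, fail to reject H0.


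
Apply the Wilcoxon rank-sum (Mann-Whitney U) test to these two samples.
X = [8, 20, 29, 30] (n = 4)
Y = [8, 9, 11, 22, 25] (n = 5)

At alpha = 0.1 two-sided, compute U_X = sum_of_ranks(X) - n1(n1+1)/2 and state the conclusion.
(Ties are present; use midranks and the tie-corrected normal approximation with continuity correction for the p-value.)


Step 1: Combine and sort all 9 observations; assign midranks.
sorted (value, group): (8,X), (8,Y), (9,Y), (11,Y), (20,X), (22,Y), (25,Y), (29,X), (30,X)
ranks: 8->1.5, 8->1.5, 9->3, 11->4, 20->5, 22->6, 25->7, 29->8, 30->9
Step 2: Rank sum for X: R1 = 1.5 + 5 + 8 + 9 = 23.5.
Step 3: U_X = R1 - n1(n1+1)/2 = 23.5 - 4*5/2 = 23.5 - 10 = 13.5.
       U_Y = n1*n2 - U_X = 20 - 13.5 = 6.5.
Step 4: Ties are present, so use the tie-corrected normal approximation (with continuity correction) for the p-value.
Step 5: p-value = 0.460558; compare to alpha = 0.1. fail to reject H0.

U_X = 13.5, p = 0.460558, fail to reject H0 at alpha = 0.1.


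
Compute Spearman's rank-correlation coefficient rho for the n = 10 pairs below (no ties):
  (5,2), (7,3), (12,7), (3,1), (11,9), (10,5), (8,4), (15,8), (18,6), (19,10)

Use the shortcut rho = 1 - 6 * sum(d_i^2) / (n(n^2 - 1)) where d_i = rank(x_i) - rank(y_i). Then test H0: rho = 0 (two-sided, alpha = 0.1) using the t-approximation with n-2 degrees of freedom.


Step 1: Rank x and y separately (midranks; no ties here).
rank(x): 5->2, 7->3, 12->7, 3->1, 11->6, 10->5, 8->4, 15->8, 18->9, 19->10
rank(y): 2->2, 3->3, 7->7, 1->1, 9->9, 5->5, 4->4, 8->8, 6->6, 10->10
Step 2: d_i = R_x(i) - R_y(i); compute d_i^2.
  (2-2)^2=0, (3-3)^2=0, (7-7)^2=0, (1-1)^2=0, (6-9)^2=9, (5-5)^2=0, (4-4)^2=0, (8-8)^2=0, (9-6)^2=9, (10-10)^2=0
sum(d^2) = 18.
Step 3: rho = 1 - 6*18 / (10*(10^2 - 1)) = 1 - 108/990 = 0.890909.
Step 4: Under H0, t = rho * sqrt((n-2)/(1-rho^2)) = 5.5482 ~ t(8).
Step 5: Two-sided p-value from the t-distribution with 8 df = 0.000542.
Step 6: alpha = 0.1. reject H0.

rho = 0.8909, p = 0.000542, reject H0 at alpha = 0.1.


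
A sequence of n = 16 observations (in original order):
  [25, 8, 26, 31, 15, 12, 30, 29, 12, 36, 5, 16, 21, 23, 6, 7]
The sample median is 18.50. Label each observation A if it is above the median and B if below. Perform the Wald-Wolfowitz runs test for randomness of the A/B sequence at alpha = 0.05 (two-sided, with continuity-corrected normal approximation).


Step 1: Compute median = 18.50; label A = above, B = below.
Labels in order: ABAABBAABABBAABB  (n_A = 8, n_B = 8)
Step 2: Count runs R = 10.
Step 3: Under H0 (random ordering), E[R] = 2*n_A*n_B/(n_A+n_B) + 1 = 2*8*8/16 + 1 = 9.0000.
        Var[R] = 2*n_A*n_B*(2*n_A*n_B - n_A - n_B) / ((n_A+n_B)^2 * (n_A+n_B-1)) = 14336/3840 = 3.7333.
        SD[R] = 1.9322.
Step 4: Continuity-corrected z = (R - 0.5 - E[R]) / SD[R] = (10 - 0.5 - 9.0000) / 1.9322 = 0.2588.
Step 5: Two-sided p-value via normal approximation = 2*(1 - Phi(|z|)) = 0.795809.
Step 6: alpha = 0.05. fail to reject H0.

R = 10, z = 0.2588, p = 0.795809, fail to reject H0.


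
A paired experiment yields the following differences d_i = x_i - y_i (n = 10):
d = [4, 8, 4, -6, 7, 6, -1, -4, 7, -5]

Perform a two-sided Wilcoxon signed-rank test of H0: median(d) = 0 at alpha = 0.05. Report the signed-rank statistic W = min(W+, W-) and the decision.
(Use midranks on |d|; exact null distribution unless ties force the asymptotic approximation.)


Step 1: Drop any zero differences (none here) and take |d_i|.
|d| = [4, 8, 4, 6, 7, 6, 1, 4, 7, 5]
Step 2: Midrank |d_i| (ties get averaged ranks).
ranks: |4|->3, |8|->10, |4|->3, |6|->6.5, |7|->8.5, |6|->6.5, |1|->1, |4|->3, |7|->8.5, |5|->5
Step 3: Attach original signs; sum ranks with positive sign and with negative sign.
W+ = 3 + 10 + 3 + 8.5 + 6.5 + 8.5 = 39.5
W- = 6.5 + 1 + 3 + 5 = 15.5
(Check: W+ + W- = 55 should equal n(n+1)/2 = 55.)
Step 4: Test statistic W = min(W+, W-) = 15.5.
Step 5: Ties in |d|, so use the tie-corrected normal approximation.
        E[W] = n(n+1)/4 = 10*11/4 = 27.5.
        Tie groups: |d|=4 (t=3), |d|=6 (t=2), |d|=7 (t=2); sum(t^3 - t) = 36.
        Var[W] = n(n+1)(2n+1)/24 - sum(t^3-t)/48 = 2310/24 - 36/48 = 95.5.
        z = (W - E[W]) / sqrt(Var[W]) = (15.5 - 27.5) / 9.7724 = -1.2279.
        Two-sided p = 2*Phi(z) = 0.219467.
Step 6: alpha = 0.05. fail to reject H0.

W+ = 39.5, W- = 15.5, W = min = 15.5, p = 0.219467, fail to reject H0.


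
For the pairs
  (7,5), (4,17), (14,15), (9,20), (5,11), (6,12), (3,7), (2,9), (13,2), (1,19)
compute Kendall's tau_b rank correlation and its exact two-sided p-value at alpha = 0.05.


Step 1: Enumerate the 45 unordered pairs (i,j) with i<j and classify each by sign(x_j-x_i) * sign(y_j-y_i).
  (1,2):dx=-3,dy=+12->D; (1,3):dx=+7,dy=+10->C; (1,4):dx=+2,dy=+15->C; (1,5):dx=-2,dy=+6->D
  (1,6):dx=-1,dy=+7->D; (1,7):dx=-4,dy=+2->D; (1,8):dx=-5,dy=+4->D; (1,9):dx=+6,dy=-3->D
  (1,10):dx=-6,dy=+14->D; (2,3):dx=+10,dy=-2->D; (2,4):dx=+5,dy=+3->C; (2,5):dx=+1,dy=-6->D
  (2,6):dx=+2,dy=-5->D; (2,7):dx=-1,dy=-10->C; (2,8):dx=-2,dy=-8->C; (2,9):dx=+9,dy=-15->D
  (2,10):dx=-3,dy=+2->D; (3,4):dx=-5,dy=+5->D; (3,5):dx=-9,dy=-4->C; (3,6):dx=-8,dy=-3->C
  (3,7):dx=-11,dy=-8->C; (3,8):dx=-12,dy=-6->C; (3,9):dx=-1,dy=-13->C; (3,10):dx=-13,dy=+4->D
  (4,5):dx=-4,dy=-9->C; (4,6):dx=-3,dy=-8->C; (4,7):dx=-6,dy=-13->C; (4,8):dx=-7,dy=-11->C
  (4,9):dx=+4,dy=-18->D; (4,10):dx=-8,dy=-1->C; (5,6):dx=+1,dy=+1->C; (5,7):dx=-2,dy=-4->C
  (5,8):dx=-3,dy=-2->C; (5,9):dx=+8,dy=-9->D; (5,10):dx=-4,dy=+8->D; (6,7):dx=-3,dy=-5->C
  (6,8):dx=-4,dy=-3->C; (6,9):dx=+7,dy=-10->D; (6,10):dx=-5,dy=+7->D; (7,8):dx=-1,dy=+2->D
  (7,9):dx=+10,dy=-5->D; (7,10):dx=-2,dy=+12->D; (8,9):dx=+11,dy=-7->D; (8,10):dx=-1,dy=+10->D
  (9,10):dx=-12,dy=+17->D
Step 2: C = 20, D = 25, total pairs = 45.
Step 3: tau = (C - D)/(n(n-1)/2) = (20 - 25)/45 = -0.111111.
Step 4: Exact two-sided p-value (enumerate n! = 3628800 permutations of y under H0): p = 0.727490.
Step 5: alpha = 0.05. fail to reject H0.

tau_b = -0.1111 (C=20, D=25), p = 0.727490, fail to reject H0.


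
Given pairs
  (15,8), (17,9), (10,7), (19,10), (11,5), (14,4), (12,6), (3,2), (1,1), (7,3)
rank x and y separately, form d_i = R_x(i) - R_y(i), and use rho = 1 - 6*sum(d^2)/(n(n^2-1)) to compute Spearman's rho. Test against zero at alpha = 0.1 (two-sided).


Step 1: Rank x and y separately (midranks; no ties here).
rank(x): 15->8, 17->9, 10->4, 19->10, 11->5, 14->7, 12->6, 3->2, 1->1, 7->3
rank(y): 8->8, 9->9, 7->7, 10->10, 5->5, 4->4, 6->6, 2->2, 1->1, 3->3
Step 2: d_i = R_x(i) - R_y(i); compute d_i^2.
  (8-8)^2=0, (9-9)^2=0, (4-7)^2=9, (10-10)^2=0, (5-5)^2=0, (7-4)^2=9, (6-6)^2=0, (2-2)^2=0, (1-1)^2=0, (3-3)^2=0
sum(d^2) = 18.
Step 3: rho = 1 - 6*18 / (10*(10^2 - 1)) = 1 - 108/990 = 0.890909.
Step 4: Under H0, t = rho * sqrt((n-2)/(1-rho^2)) = 5.5482 ~ t(8).
Step 5: Two-sided p-value from the t-distribution with 8 df = 0.000542.
Step 6: alpha = 0.1. reject H0.

rho = 0.8909, p = 0.000542, reject H0 at alpha = 0.1.


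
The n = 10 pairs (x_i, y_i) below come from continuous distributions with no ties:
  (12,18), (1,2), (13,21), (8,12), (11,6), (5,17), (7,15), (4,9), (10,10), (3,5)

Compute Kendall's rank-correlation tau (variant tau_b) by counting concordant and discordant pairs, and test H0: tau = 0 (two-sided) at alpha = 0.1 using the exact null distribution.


Step 1: Enumerate the 45 unordered pairs (i,j) with i<j and classify each by sign(x_j-x_i) * sign(y_j-y_i).
  (1,2):dx=-11,dy=-16->C; (1,3):dx=+1,dy=+3->C; (1,4):dx=-4,dy=-6->C; (1,5):dx=-1,dy=-12->C
  (1,6):dx=-7,dy=-1->C; (1,7):dx=-5,dy=-3->C; (1,8):dx=-8,dy=-9->C; (1,9):dx=-2,dy=-8->C
  (1,10):dx=-9,dy=-13->C; (2,3):dx=+12,dy=+19->C; (2,4):dx=+7,dy=+10->C; (2,5):dx=+10,dy=+4->C
  (2,6):dx=+4,dy=+15->C; (2,7):dx=+6,dy=+13->C; (2,8):dx=+3,dy=+7->C; (2,9):dx=+9,dy=+8->C
  (2,10):dx=+2,dy=+3->C; (3,4):dx=-5,dy=-9->C; (3,5):dx=-2,dy=-15->C; (3,6):dx=-8,dy=-4->C
  (3,7):dx=-6,dy=-6->C; (3,8):dx=-9,dy=-12->C; (3,9):dx=-3,dy=-11->C; (3,10):dx=-10,dy=-16->C
  (4,5):dx=+3,dy=-6->D; (4,6):dx=-3,dy=+5->D; (4,7):dx=-1,dy=+3->D; (4,8):dx=-4,dy=-3->C
  (4,9):dx=+2,dy=-2->D; (4,10):dx=-5,dy=-7->C; (5,6):dx=-6,dy=+11->D; (5,7):dx=-4,dy=+9->D
  (5,8):dx=-7,dy=+3->D; (5,9):dx=-1,dy=+4->D; (5,10):dx=-8,dy=-1->C; (6,7):dx=+2,dy=-2->D
  (6,8):dx=-1,dy=-8->C; (6,9):dx=+5,dy=-7->D; (6,10):dx=-2,dy=-12->C; (7,8):dx=-3,dy=-6->C
  (7,9):dx=+3,dy=-5->D; (7,10):dx=-4,dy=-10->C; (8,9):dx=+6,dy=+1->C; (8,10):dx=-1,dy=-4->C
  (9,10):dx=-7,dy=-5->C
Step 2: C = 34, D = 11, total pairs = 45.
Step 3: tau = (C - D)/(n(n-1)/2) = (34 - 11)/45 = 0.511111.
Step 4: Exact two-sided p-value (enumerate n! = 3628800 permutations of y under H0): p = 0.046623.
Step 5: alpha = 0.1. reject H0.

tau_b = 0.5111 (C=34, D=11), p = 0.046623, reject H0.


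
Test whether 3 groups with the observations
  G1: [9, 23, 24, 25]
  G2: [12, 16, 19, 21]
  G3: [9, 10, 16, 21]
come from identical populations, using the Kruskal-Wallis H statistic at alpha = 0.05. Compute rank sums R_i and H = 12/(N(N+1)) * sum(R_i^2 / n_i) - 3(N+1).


Step 1: Combine all N = 12 observations and assign midranks.
sorted (value, group, rank): (9,G1,1.5), (9,G3,1.5), (10,G3,3), (12,G2,4), (16,G2,5.5), (16,G3,5.5), (19,G2,7), (21,G2,8.5), (21,G3,8.5), (23,G1,10), (24,G1,11), (25,G1,12)
Step 2: Sum ranks within each group.
R_1 = 34.5 (n_1 = 4)
R_2 = 25 (n_2 = 4)
R_3 = 18.5 (n_3 = 4)
Step 3: H = 12/(N(N+1)) * sum(R_i^2/n_i) - 3(N+1)
     = 12/(12*13) * (34.5^2/4 + 25^2/4 + 18.5^2/4) - 3*13
     = 0.076923 * 539.375 - 39
     = 2.490385.
Step 4: Ties present; correction factor C = 1 - 18/(12^3 - 12) = 0.989510. Corrected H = 2.490385 / 0.989510 = 2.516784.
Step 5: Under H0, H ~ chi^2(2); p-value = 0.284110.
Step 6: alpha = 0.05. fail to reject H0.

H = 2.5168, df = 2, p = 0.284110, fail to reject H0.


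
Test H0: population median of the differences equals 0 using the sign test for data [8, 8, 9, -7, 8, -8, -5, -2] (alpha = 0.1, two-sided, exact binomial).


Step 1: Discard zero differences. Original n = 8; n_eff = number of nonzero differences = 8.
Nonzero differences (with sign): +8, +8, +9, -7, +8, -8, -5, -2
Step 2: Count signs: positive = 4, negative = 4.
Step 3: Under H0: P(positive) = 0.5, so the number of positives S ~ Bin(8, 0.5).
Step 4: Two-sided exact p-value = sum of Bin(8,0.5) probabilities at or below the observed probability = 1.000000.
Step 5: alpha = 0.1. fail to reject H0.

n_eff = 8, pos = 4, neg = 4, p = 1.000000, fail to reject H0.
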